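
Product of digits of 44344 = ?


4 × 4 × 3 × 4 × 4 = 768


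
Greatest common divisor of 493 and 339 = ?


493 = 1 * 339 + 154
339 = 2 * 154 + 31
154 = 4 * 31 + 30
31 = 1 * 30 + 1
30 = 30 * 1 + 0
GCD = 1


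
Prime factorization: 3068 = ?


3068 / 2 = 1534
1534 / 2 = 767
767 / 13 = 59
59 / 59 = 1
3068 = 2^2 × 13 × 59


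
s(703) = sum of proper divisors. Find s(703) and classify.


Proper divisors: 1, 19, 37
Sum = 1 + 19 + 37 = 57
57 < 703 → deficient

s(703) = 57 (deficient)


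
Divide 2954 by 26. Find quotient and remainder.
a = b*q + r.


2954 = 26 * 113 + 16
Check: 2938 + 16 = 2954

q = 113, r = 16


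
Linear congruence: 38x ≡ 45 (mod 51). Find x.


GCD(38, 51) = 1, unique solution
a^(-1) mod 51 = 47
x = 47 * 45 mod 51 = 24

x ≡ 24 (mod 51)


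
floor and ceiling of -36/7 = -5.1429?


-36/7 = -5.1429
floor = -6
ceil = -5

floor = -6, ceil = -5


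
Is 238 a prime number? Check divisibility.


238 / 2 = 119 (exact division)
238 is NOT prime.

No, 238 is not prime


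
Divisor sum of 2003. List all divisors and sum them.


Divisors of 2003: 1, 2003
Sum = 1 + 2003 = 2004

σ(2003) = 2004


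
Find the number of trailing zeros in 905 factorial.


floor(905/5) = 181
floor(905/25) = 36
floor(905/125) = 7
floor(905/625) = 1
Total = 225

225 trailing zeros


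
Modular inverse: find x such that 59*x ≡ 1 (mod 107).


Use the extended Euclidean algorithm on (107, 59); each row r = 107*s + 59*t:
r=107, s=1, t=0
r=59, s=0, t=1
q=1: r=48, s=1, t=-1   [107*(1) + 59*(-1) = 48]
q=1: r=11, s=-1, t=2   [107*(-1) + 59*(2) = 11]
q=4: r=4, s=5, t=-9   [107*(5) + 59*(-9) = 4]
q=2: r=3, s=-11, t=20   [107*(-11) + 59*(20) = 3]
q=1: r=1, s=16, t=-29   [107*(16) + 59*(-29) = 1]
q=3: r=0, s=-59, t=107   [107*(-59) + 59*(107) = 0]
GCD = 1 with t = -29, so 59*(-29) ≡ 1 (mod 107)
Inverse = -29 mod 107 = 78
Check: 59 * 78 = 4602 ≡ 1 (mod 107)

59^(-1) ≡ 78 (mod 107)


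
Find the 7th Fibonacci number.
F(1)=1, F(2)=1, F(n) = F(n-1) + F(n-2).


Sequence: 1, 1, 2, 3, 5, 8, 13
F(7) = 13


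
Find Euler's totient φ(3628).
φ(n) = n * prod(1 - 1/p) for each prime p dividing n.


3628 = 2^2 × 907
Prime factors: 2, 907
φ(3628) = 3628 × (1-1/2) × (1-1/907)
= 3628 × 1/2 × 906/907 = 1812

φ(3628) = 1812


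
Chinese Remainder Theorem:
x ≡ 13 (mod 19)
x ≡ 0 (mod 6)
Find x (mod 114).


M = 19*6 = 114
M1 = M/19 = 6, M2 = M/6 = 19
M1^(-1) mod 19 = 16, M2^(-1) mod 6 = 1
x = 13*6*16 + 0*19*1 = 1248
1248 mod 114 = 108
Check: 108 mod 19 = 13 ✓, 108 mod 6 = 0 ✓

x ≡ 108 (mod 114)


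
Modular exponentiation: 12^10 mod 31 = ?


12^1 mod 31 = 12
12^2 mod 31 = 20
12^3 mod 31 = 23
12^4 mod 31 = 28
12^5 mod 31 = 26
12^6 mod 31 = 2
12^7 mod 31 = 24
12^8 mod 31 = 9
12^9 mod 31 = 15
12^10 mod 31 = 25


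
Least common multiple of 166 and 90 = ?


GCD(166, 90) = 2
LCM = 166*90/2 = 14940/2 = 7470

LCM = 7470


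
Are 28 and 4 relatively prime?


Euclidean algorithm:
28 = 7 * 4 + 0
GCD(28, 4) = 4

No, not coprime (GCD = 4)


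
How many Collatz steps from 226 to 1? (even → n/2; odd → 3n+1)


226 → 113 → 340 → 170 → 85 → 256 → 128 → 64 → 32 → 16 → 8 → 4 → 2 → 1
Total steps = 13

13 steps


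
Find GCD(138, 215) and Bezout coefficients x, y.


Tabular extended Euclidean (each row: r = 138*s + 215*t):
r=138, s=1, t=0
r=215, s=0, t=1
q=0: r=138, s=1, t=0   [138*(1) + 215*(0) = 138]
q=1: r=77, s=-1, t=1   [138*(-1) + 215*(1) = 77]
q=1: r=61, s=2, t=-1   [138*(2) + 215*(-1) = 61]
q=1: r=16, s=-3, t=2   [138*(-3) + 215*(2) = 16]
q=3: r=13, s=11, t=-7   [138*(11) + 215*(-7) = 13]
q=1: r=3, s=-14, t=9   [138*(-14) + 215*(9) = 3]
q=4: r=1, s=67, t=-43   [138*(67) + 215*(-43) = 1]
q=3: r=0, s=-215, t=138   [138*(-215) + 215*(138) = 0]
GCD = 1; from the row with r=1: x=67, y=-43
Check: 138*(67) + 215*(-43) = 9246 - 9245 = 1

GCD = 1, x = 67, y = -43


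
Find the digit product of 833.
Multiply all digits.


8 × 3 × 3 = 72


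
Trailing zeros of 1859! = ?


floor(1859/5) = 371
floor(1859/25) = 74
floor(1859/125) = 14
floor(1859/625) = 2
Total = 461

461 trailing zeros


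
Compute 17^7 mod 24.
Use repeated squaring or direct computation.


17^1 mod 24 = 17
17^2 mod 24 = 1
17^3 mod 24 = 17
17^4 mod 24 = 1
17^5 mod 24 = 17
17^6 mod 24 = 1
17^7 mod 24 = 17


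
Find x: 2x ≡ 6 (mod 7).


GCD(2, 7) = 1, unique solution
a^(-1) mod 7 = 4
x = 4 * 6 mod 7 = 3

x ≡ 3 (mod 7)


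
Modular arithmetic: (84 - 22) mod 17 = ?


84 - 22 = 62
62 mod 17 = 11


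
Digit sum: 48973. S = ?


4 + 8 + 9 + 7 + 3 = 31


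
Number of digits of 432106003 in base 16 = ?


432106003 in base 16 = 19C16A13
Number of digits = 8

8 digits (base 16)


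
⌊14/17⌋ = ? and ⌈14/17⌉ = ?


14/17 = 0.8235
floor = 0
ceil = 1

floor = 0, ceil = 1


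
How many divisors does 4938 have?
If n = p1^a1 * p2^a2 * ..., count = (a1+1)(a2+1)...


4938 = 2^1 × 3^1 × 823^1
d(4938) = (1+1) × (1+1) × (1+1) = 8

8 divisors


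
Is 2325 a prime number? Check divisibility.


2325 / 3 = 775 (exact division)
2325 is NOT prime.

No, 2325 is not prime


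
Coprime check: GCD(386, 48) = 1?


Euclidean algorithm:
386 = 8 * 48 + 2
48 = 24 * 2 + 0
GCD(386, 48) = 2

No, not coprime (GCD = 2)


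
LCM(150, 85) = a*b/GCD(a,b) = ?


GCD(150, 85) = 5
LCM = 150*85/5 = 12750/5 = 2550

LCM = 2550


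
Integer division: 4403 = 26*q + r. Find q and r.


4403 = 26 * 169 + 9
Check: 4394 + 9 = 4403

q = 169, r = 9


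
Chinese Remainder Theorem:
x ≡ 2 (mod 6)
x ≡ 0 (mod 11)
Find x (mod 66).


M = 6*11 = 66
M1 = M/6 = 11, M2 = M/11 = 6
M1^(-1) mod 6 = 5, M2^(-1) mod 11 = 2
x = 2*11*5 + 0*6*2 = 110
110 mod 66 = 44
Check: 44 mod 6 = 2 ✓, 44 mod 11 = 0 ✓

x ≡ 44 (mod 66)


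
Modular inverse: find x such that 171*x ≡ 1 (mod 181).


Use the extended Euclidean algorithm on (181, 171); each row r = 181*s + 171*t:
r=181, s=1, t=0
r=171, s=0, t=1
q=1: r=10, s=1, t=-1   [181*(1) + 171*(-1) = 10]
q=17: r=1, s=-17, t=18   [181*(-17) + 171*(18) = 1]
q=10: r=0, s=171, t=-181   [181*(171) + 171*(-181) = 0]
GCD = 1 with t = 18, so 171*(18) ≡ 1 (mod 181)
Inverse = 18 mod 181 = 18
Check: 171 * 18 = 3078 ≡ 1 (mod 181)

171^(-1) ≡ 18 (mod 181)


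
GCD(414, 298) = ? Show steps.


414 = 1 * 298 + 116
298 = 2 * 116 + 66
116 = 1 * 66 + 50
66 = 1 * 50 + 16
50 = 3 * 16 + 2
16 = 8 * 2 + 0
GCD = 2


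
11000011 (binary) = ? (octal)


11000011 (base 2) = 195 (decimal)
195 (decimal) = 303 (base 8)


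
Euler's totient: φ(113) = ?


113 = 113
Prime factors: 113
φ(113) = 113 × (1-1/113)
= 113 × 112/113 = 112

φ(113) = 112


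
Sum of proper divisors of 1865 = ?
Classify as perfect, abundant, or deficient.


Proper divisors: 1, 5, 373
Sum = 1 + 5 + 373 = 379
379 < 1865 → deficient

s(1865) = 379 (deficient)


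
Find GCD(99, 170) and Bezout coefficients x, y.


Tabular extended Euclidean (each row: r = 99*s + 170*t):
r=99, s=1, t=0
r=170, s=0, t=1
q=0: r=99, s=1, t=0   [99*(1) + 170*(0) = 99]
q=1: r=71, s=-1, t=1   [99*(-1) + 170*(1) = 71]
q=1: r=28, s=2, t=-1   [99*(2) + 170*(-1) = 28]
q=2: r=15, s=-5, t=3   [99*(-5) + 170*(3) = 15]
q=1: r=13, s=7, t=-4   [99*(7) + 170*(-4) = 13]
q=1: r=2, s=-12, t=7   [99*(-12) + 170*(7) = 2]
q=6: r=1, s=79, t=-46   [99*(79) + 170*(-46) = 1]
q=2: r=0, s=-170, t=99   [99*(-170) + 170*(99) = 0]
GCD = 1; from the row with r=1: x=79, y=-46
Check: 99*(79) + 170*(-46) = 7821 - 7820 = 1

GCD = 1, x = 79, y = -46


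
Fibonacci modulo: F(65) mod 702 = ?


F(k) mod 702 for k=1..65:
1, 1, 2, 3, 5, 8, 13, 21, 34, 55, 89, 144, 233, 377, 610, 285, 193, 478, 671, 447, 416, 161, 577, 36, 613, 649, 560, 507, 365, 170, 535, 3, 538, 541, 377, 216, 593, 107, 700, 105, 103, 208, 311, 519, 128, 647, 73, 18, 91, 109, 200, 309, 509, 116, 625, 39, 664, 1, 665, 666, 629, 593, 520, 411, 229
F(65) mod 702 = 229


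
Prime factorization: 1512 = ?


1512 / 2 = 756
756 / 2 = 378
378 / 2 = 189
189 / 3 = 63
63 / 3 = 21
21 / 3 = 7
7 / 7 = 1
1512 = 2^3 × 3^3 × 7


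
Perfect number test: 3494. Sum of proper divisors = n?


Proper divisors of 3494: 1, 2, 1747
Sum = 1 + 2 + 1747 = 1750

No, 3494 is not perfect (1750 ≠ 3494)


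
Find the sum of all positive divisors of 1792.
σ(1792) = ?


Divisors of 1792: 1, 2, 4, 7, 8, 14, 16, 28, 32, 56, 64, 112, 128, 224, 256, 448, 896, 1792
Sum = 1 + 2 + 4 + 7 + 8 + 14 + 16 + 28 + 32 + 56 + 64 + 112 + 128 + 224 + 256 + 448 + 896 + 1792 = 4088

σ(1792) = 4088


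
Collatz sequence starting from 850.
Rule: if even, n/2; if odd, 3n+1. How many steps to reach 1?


850 → 425 → 1276 → 638 → 319 → 958 → 479 → 1438 → 719 → 2158 → 1079 → 3238 → 1619 → 4858 → 2429 → 7288 → 3644 → 1822 → 911 → 2734 → 1367 → 4102 → 2051 → 6154 → 3077 → 9232 → 4616 → 2308 → 1154 → 577 → 1732 → 866 → 433 → 1300 → 650 → 325 → 976 → 488 → 244 → 122 → 61 → 184 → 92 → 46 → 23 → 70 → 35 → 106 → 53 → 160 → 80 → 40 → 20 → 10 → 5 → 16 → 8 → 4 → 2 → 1
Total steps = 59

59 steps


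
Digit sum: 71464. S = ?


7 + 1 + 4 + 6 + 4 = 22


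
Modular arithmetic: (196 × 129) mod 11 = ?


196 × 129 = 25284
25284 mod 11 = 6


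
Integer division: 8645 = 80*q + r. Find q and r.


8645 = 80 * 108 + 5
Check: 8640 + 5 = 8645

q = 108, r = 5


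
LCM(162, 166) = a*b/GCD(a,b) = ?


GCD(162, 166) = 2
LCM = 162*166/2 = 26892/2 = 13446

LCM = 13446


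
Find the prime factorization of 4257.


4257 / 3 = 1419
1419 / 3 = 473
473 / 11 = 43
43 / 43 = 1
4257 = 3^2 × 11 × 43


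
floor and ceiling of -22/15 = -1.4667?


-22/15 = -1.4667
floor = -2
ceil = -1

floor = -2, ceil = -1


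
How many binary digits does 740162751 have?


740162751 in base 2 = 101100000111011111110010111111
Number of digits = 30

30 digits (base 2)


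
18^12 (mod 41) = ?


18^1 mod 41 = 18
18^2 mod 41 = 37
18^3 mod 41 = 10
18^4 mod 41 = 16
18^5 mod 41 = 1
18^6 mod 41 = 18
18^7 mod 41 = 37
18^8 mod 41 = 10
18^9 mod 41 = 16
18^10 mod 41 = 1
18^11 mod 41 = 18
18^12 mod 41 = 37


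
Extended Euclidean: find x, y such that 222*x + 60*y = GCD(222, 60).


Tabular extended Euclidean (each row: r = 222*s + 60*t):
r=222, s=1, t=0
r=60, s=0, t=1
q=3: r=42, s=1, t=-3   [222*(1) + 60*(-3) = 42]
q=1: r=18, s=-1, t=4   [222*(-1) + 60*(4) = 18]
q=2: r=6, s=3, t=-11   [222*(3) + 60*(-11) = 6]
q=3: r=0, s=-10, t=37   [222*(-10) + 60*(37) = 0]
GCD = 6; from the row with r=6: x=3, y=-11
Check: 222*(3) + 60*(-11) = 666 - 660 = 6

GCD = 6, x = 3, y = -11


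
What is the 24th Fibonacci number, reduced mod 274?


F(k) mod 274 for k=1..24:
1, 1, 2, 3, 5, 8, 13, 21, 34, 55, 89, 144, 233, 103, 62, 165, 227, 118, 71, 189, 260, 175, 161, 62
F(24) mod 274 = 62


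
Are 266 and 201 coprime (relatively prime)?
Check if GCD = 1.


Euclidean algorithm:
266 = 1 * 201 + 65
201 = 3 * 65 + 6
65 = 10 * 6 + 5
6 = 1 * 5 + 1
5 = 5 * 1 + 0
GCD(266, 201) = 1

Yes, coprime (GCD = 1)


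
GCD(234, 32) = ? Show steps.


234 = 7 * 32 + 10
32 = 3 * 10 + 2
10 = 5 * 2 + 0
GCD = 2


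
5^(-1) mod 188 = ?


Use the extended Euclidean algorithm on (188, 5); each row r = 188*s + 5*t:
r=188, s=1, t=0
r=5, s=0, t=1
q=37: r=3, s=1, t=-37   [188*(1) + 5*(-37) = 3]
q=1: r=2, s=-1, t=38   [188*(-1) + 5*(38) = 2]
q=1: r=1, s=2, t=-75   [188*(2) + 5*(-75) = 1]
q=2: r=0, s=-5, t=188   [188*(-5) + 5*(188) = 0]
GCD = 1 with t = -75, so 5*(-75) ≡ 1 (mod 188)
Inverse = -75 mod 188 = 113
Check: 5 * 113 = 565 ≡ 1 (mod 188)

5^(-1) ≡ 113 (mod 188)


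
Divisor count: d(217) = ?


217 = 7^1 × 31^1
d(217) = (1+1) × (1+1) = 4

4 divisors


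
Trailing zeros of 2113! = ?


floor(2113/5) = 422
floor(2113/25) = 84
floor(2113/125) = 16
floor(2113/625) = 3
Total = 525

525 trailing zeros


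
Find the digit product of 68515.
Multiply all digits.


6 × 8 × 5 × 1 × 5 = 1200


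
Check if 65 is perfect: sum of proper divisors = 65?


Proper divisors of 65: 1, 5, 13
Sum = 1 + 5 + 13 = 19

No, 65 is not perfect (19 ≠ 65)


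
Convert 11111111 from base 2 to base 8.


11111111 (base 2) = 255 (decimal)
255 (decimal) = 377 (base 8)


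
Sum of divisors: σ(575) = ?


Divisors of 575: 1, 5, 23, 25, 115, 575
Sum = 1 + 5 + 23 + 25 + 115 + 575 = 744

σ(575) = 744


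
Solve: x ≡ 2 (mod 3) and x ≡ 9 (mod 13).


M = 3*13 = 39
M1 = M/3 = 13, M2 = M/13 = 3
M1^(-1) mod 3 = 1, M2^(-1) mod 13 = 9
x = 2*13*1 + 9*3*9 = 269
269 mod 39 = 35
Check: 35 mod 3 = 2 ✓, 35 mod 13 = 9 ✓

x ≡ 35 (mod 39)


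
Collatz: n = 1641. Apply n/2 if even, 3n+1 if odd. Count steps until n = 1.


1641 → 4924 → 2462 → 1231 → 3694 → 1847 → 5542 → 2771 → 8314 → 4157 → 12472 → 6236 → 3118 → 1559 → 4678 → 2339 → 7018 → 3509 → 10528 → 5264 → 2632 → 1316 → 658 → 329 → 988 → 494 → 247 → 742 → 371 → 1114 → 557 → 1672 → 836 → 418 → 209 → 628 → 314 → 157 → 472 → 236 → 118 → 59 → 178 → 89 → 268 → 134 → 67 → 202 → 101 → 304 → 152 → 76 → 38 → 19 → 58 → 29 → 88 → 44 → 22 → 11 → 34 → 17 → 52 → 26 → 13 → 40 → 20 → 10 → 5 → 16 → 8 → 4 → 2 → 1
Total steps = 73

73 steps


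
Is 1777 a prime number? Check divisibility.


Check divisors up to sqrt(1777) = 42.1545
No divisors found.
1777 is prime.

Yes, 1777 is prime


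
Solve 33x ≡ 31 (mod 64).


GCD(33, 64) = 1, unique solution
a^(-1) mod 64 = 33
x = 33 * 31 mod 64 = 63

x ≡ 63 (mod 64)


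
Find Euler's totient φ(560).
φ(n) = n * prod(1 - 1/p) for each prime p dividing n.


560 = 2^4 × 5 × 7
Prime factors: 2, 5, 7
φ(560) = 560 × (1-1/2) × (1-1/5) × (1-1/7)
= 560 × 1/2 × 4/5 × 6/7 = 192

φ(560) = 192


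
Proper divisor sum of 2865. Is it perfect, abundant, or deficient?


Proper divisors: 1, 3, 5, 15, 191, 573, 955
Sum = 1 + 3 + 5 + 15 + 191 + 573 + 955 = 1743
1743 < 2865 → deficient

s(2865) = 1743 (deficient)


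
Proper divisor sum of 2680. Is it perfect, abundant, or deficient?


Proper divisors: 1, 2, 4, 5, 8, 10, 20, 40, 67, 134, 268, 335, 536, 670, 1340
Sum = 1 + 2 + 4 + 5 + 8 + 10 + 20 + 40 + 67 + 134 + 268 + 335 + 536 + 670 + 1340 = 3440
3440 > 2680 → abundant

s(2680) = 3440 (abundant)


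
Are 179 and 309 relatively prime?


Euclidean algorithm:
309 = 1 * 179 + 130
179 = 1 * 130 + 49
130 = 2 * 49 + 32
49 = 1 * 32 + 17
32 = 1 * 17 + 15
17 = 1 * 15 + 2
15 = 7 * 2 + 1
2 = 2 * 1 + 0
GCD(179, 309) = 1

Yes, coprime (GCD = 1)


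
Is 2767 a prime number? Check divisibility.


Check divisors up to sqrt(2767) = 52.6023
No divisors found.
2767 is prime.

Yes, 2767 is prime


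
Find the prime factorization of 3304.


3304 / 2 = 1652
1652 / 2 = 826
826 / 2 = 413
413 / 7 = 59
59 / 59 = 1
3304 = 2^3 × 7 × 59


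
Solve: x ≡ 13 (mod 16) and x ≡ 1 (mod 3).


M = 16*3 = 48
M1 = M/16 = 3, M2 = M/3 = 16
M1^(-1) mod 16 = 11, M2^(-1) mod 3 = 1
x = 13*3*11 + 1*16*1 = 445
445 mod 48 = 13
Check: 13 mod 16 = 13 ✓, 13 mod 3 = 1 ✓

x ≡ 13 (mod 48)


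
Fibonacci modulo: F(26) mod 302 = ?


F(k) mod 302 for k=1..26:
1, 1, 2, 3, 5, 8, 13, 21, 34, 55, 89, 144, 233, 75, 6, 81, 87, 168, 255, 121, 74, 195, 269, 162, 129, 291
F(26) mod 302 = 291


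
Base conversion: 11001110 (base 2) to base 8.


11001110 (base 2) = 206 (decimal)
206 (decimal) = 316 (base 8)


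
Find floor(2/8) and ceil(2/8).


2/8 = 0.2500
floor = 0
ceil = 1

floor = 0, ceil = 1


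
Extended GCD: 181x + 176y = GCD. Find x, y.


Tabular extended Euclidean (each row: r = 181*s + 176*t):
r=181, s=1, t=0
r=176, s=0, t=1
q=1: r=5, s=1, t=-1   [181*(1) + 176*(-1) = 5]
q=35: r=1, s=-35, t=36   [181*(-35) + 176*(36) = 1]
q=5: r=0, s=176, t=-181   [181*(176) + 176*(-181) = 0]
GCD = 1; from the row with r=1: x=-35, y=36
Check: 181*(-35) + 176*(36) = -6335 + 6336 = 1

GCD = 1, x = -35, y = 36


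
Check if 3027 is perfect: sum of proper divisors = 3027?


Proper divisors of 3027: 1, 3, 1009
Sum = 1 + 3 + 1009 = 1013

No, 3027 is not perfect (1013 ≠ 3027)


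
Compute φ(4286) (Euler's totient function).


4286 = 2 × 2143
Prime factors: 2, 2143
φ(4286) = 4286 × (1-1/2) × (1-1/2143)
= 4286 × 1/2 × 2142/2143 = 2142

φ(4286) = 2142


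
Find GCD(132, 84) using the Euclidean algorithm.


132 = 1 * 84 + 48
84 = 1 * 48 + 36
48 = 1 * 36 + 12
36 = 3 * 12 + 0
GCD = 12


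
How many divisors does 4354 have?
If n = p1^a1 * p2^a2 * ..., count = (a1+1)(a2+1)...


4354 = 2^1 × 7^1 × 311^1
d(4354) = (1+1) × (1+1) × (1+1) = 8

8 divisors


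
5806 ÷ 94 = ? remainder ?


5806 = 94 * 61 + 72
Check: 5734 + 72 = 5806

q = 61, r = 72


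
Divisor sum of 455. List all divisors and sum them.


Divisors of 455: 1, 5, 7, 13, 35, 65, 91, 455
Sum = 1 + 5 + 7 + 13 + 35 + 65 + 91 + 455 = 672

σ(455) = 672


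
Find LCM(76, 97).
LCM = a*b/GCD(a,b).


GCD(76, 97) = 1
LCM = 76*97/1 = 7372/1 = 7372

LCM = 7372


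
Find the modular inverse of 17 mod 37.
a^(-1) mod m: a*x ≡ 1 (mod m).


Use the extended Euclidean algorithm on (37, 17); each row r = 37*s + 17*t:
r=37, s=1, t=0
r=17, s=0, t=1
q=2: r=3, s=1, t=-2   [37*(1) + 17*(-2) = 3]
q=5: r=2, s=-5, t=11   [37*(-5) + 17*(11) = 2]
q=1: r=1, s=6, t=-13   [37*(6) + 17*(-13) = 1]
q=2: r=0, s=-17, t=37   [37*(-17) + 17*(37) = 0]
GCD = 1 with t = -13, so 17*(-13) ≡ 1 (mod 37)
Inverse = -13 mod 37 = 24
Check: 17 * 24 = 408 ≡ 1 (mod 37)

17^(-1) ≡ 24 (mod 37)


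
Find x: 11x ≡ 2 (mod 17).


GCD(11, 17) = 1, unique solution
a^(-1) mod 17 = 14
x = 14 * 2 mod 17 = 11

x ≡ 11 (mod 17)


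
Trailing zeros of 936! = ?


floor(936/5) = 187
floor(936/25) = 37
floor(936/125) = 7
floor(936/625) = 1
Total = 232

232 trailing zeros


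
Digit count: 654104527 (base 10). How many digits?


654104527 has 9 digits in base 10
floor(log10(654104527)) + 1 = floor(8.8156) + 1 = 9

9 digits (base 10)


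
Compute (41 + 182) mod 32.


41 + 182 = 223
223 mod 32 = 31


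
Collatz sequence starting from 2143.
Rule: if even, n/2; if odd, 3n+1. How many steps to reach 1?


2143 → 6430 → 3215 → 9646 → 4823 → 14470 → 7235 → 21706 → 10853 → 32560 → 16280 → 8140 → 4070 → 2035 → 6106 → 3053 → 9160 → 4580 → 2290 → 1145 → 3436 → 1718 → 859 → 2578 → 1289 → 3868 → 1934 → 967 → 2902 → 1451 → 4354 → 2177 → 6532 → 3266 → 1633 → 4900 → 2450 → 1225 → 3676 → 1838 → 919 → 2758 → 1379 → 4138 → 2069 → 6208 → 3104 → 1552 → 776 → 388 → 194 → 97 → 292 → 146 → 73 → 220 → 110 → 55 → 166 → 83 → 250 → 125 → 376 → 188 → 94 → 47 → 142 → 71 → 214 → 107 → 322 → 161 → 484 → 242 → 121 → 364 → 182 → 91 → 274 → 137 → 412 → 206 → 103 → 310 → 155 → 466 → 233 → 700 → 350 → 175 → 526 → 263 → 790 → 395 → 1186 → 593 → 1780 → 890 → 445 → 1336 → 668 → 334 → 167 → 502 → 251 → 754 → 377 → 1132 → 566 → 283 → 850 → 425 → 1276 → 638 → 319 → 958 → 479 → 1438 → 719 → 2158 → 1079 → 3238 → 1619 → 4858 → 2429 → 7288 → 3644 → 1822 → 911 → 2734 → 1367 → 4102 → 2051 → 6154 → 3077 → 9232 → 4616 → 2308 → 1154 → 577 → 1732 → 866 → 433 → 1300 → 650 → 325 → 976 → 488 → 244 → 122 → 61 → 184 → 92 → 46 → 23 → 70 → 35 → 106 → 53 → 160 → 80 → 40 → 20 → 10 → 5 → 16 → 8 → 4 → 2 → 1
Total steps = 169

169 steps


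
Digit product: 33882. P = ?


3 × 3 × 8 × 8 × 2 = 1152


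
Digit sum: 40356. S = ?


4 + 0 + 3 + 5 + 6 = 18


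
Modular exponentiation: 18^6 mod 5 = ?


18^1 mod 5 = 3
18^2 mod 5 = 4
18^3 mod 5 = 2
18^4 mod 5 = 1
18^5 mod 5 = 3
18^6 mod 5 = 4


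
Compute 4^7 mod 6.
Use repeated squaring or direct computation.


4^1 mod 6 = 4
4^2 mod 6 = 4
4^3 mod 6 = 4
4^4 mod 6 = 4
4^5 mod 6 = 4
4^6 mod 6 = 4
4^7 mod 6 = 4


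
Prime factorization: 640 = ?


640 / 2 = 320
320 / 2 = 160
160 / 2 = 80
80 / 2 = 40
40 / 2 = 20
20 / 2 = 10
10 / 2 = 5
5 / 5 = 1
640 = 2^7 × 5


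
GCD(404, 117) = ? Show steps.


404 = 3 * 117 + 53
117 = 2 * 53 + 11
53 = 4 * 11 + 9
11 = 1 * 9 + 2
9 = 4 * 2 + 1
2 = 2 * 1 + 0
GCD = 1


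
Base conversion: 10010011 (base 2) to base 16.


10010011 (base 2) = 147 (decimal)
147 (decimal) = 93 (base 16)


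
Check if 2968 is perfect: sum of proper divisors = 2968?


Proper divisors of 2968: 1, 2, 4, 7, 8, 14, 28, 53, 56, 106, 212, 371, 424, 742, 1484
Sum = 1 + 2 + 4 + 7 + 8 + 14 + 28 + 53 + 56 + 106 + 212 + 371 + 424 + 742 + 1484 = 3512

No, 2968 is not perfect (3512 ≠ 2968)


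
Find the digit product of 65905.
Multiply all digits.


6 × 5 × 9 × 0 × 5 = 0


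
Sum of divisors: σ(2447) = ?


Divisors of 2447: 1, 2447
Sum = 1 + 2447 = 2448

σ(2447) = 2448


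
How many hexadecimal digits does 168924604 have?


168924604 in base 16 = A1195BC
Number of digits = 7

7 digits (base 16)


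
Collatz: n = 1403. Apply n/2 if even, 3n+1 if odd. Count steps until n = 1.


1403 → 4210 → 2105 → 6316 → 3158 → 1579 → 4738 → 2369 → 7108 → 3554 → 1777 → 5332 → 2666 → 1333 → 4000 → 2000 → 1000 → 500 → 250 → 125 → 376 → 188 → 94 → 47 → 142 → 71 → 214 → 107 → 322 → 161 → 484 → 242 → 121 → 364 → 182 → 91 → 274 → 137 → 412 → 206 → 103 → 310 → 155 → 466 → 233 → 700 → 350 → 175 → 526 → 263 → 790 → 395 → 1186 → 593 → 1780 → 890 → 445 → 1336 → 668 → 334 → 167 → 502 → 251 → 754 → 377 → 1132 → 566 → 283 → 850 → 425 → 1276 → 638 → 319 → 958 → 479 → 1438 → 719 → 2158 → 1079 → 3238 → 1619 → 4858 → 2429 → 7288 → 3644 → 1822 → 911 → 2734 → 1367 → 4102 → 2051 → 6154 → 3077 → 9232 → 4616 → 2308 → 1154 → 577 → 1732 → 866 → 433 → 1300 → 650 → 325 → 976 → 488 → 244 → 122 → 61 → 184 → 92 → 46 → 23 → 70 → 35 → 106 → 53 → 160 → 80 → 40 → 20 → 10 → 5 → 16 → 8 → 4 → 2 → 1
Total steps = 127

127 steps


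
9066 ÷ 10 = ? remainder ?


9066 = 10 * 906 + 6
Check: 9060 + 6 = 9066

q = 906, r = 6


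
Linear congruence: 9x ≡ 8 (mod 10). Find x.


GCD(9, 10) = 1, unique solution
a^(-1) mod 10 = 9
x = 9 * 8 mod 10 = 2

x ≡ 2 (mod 10)


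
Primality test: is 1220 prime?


1220 / 2 = 610 (exact division)
1220 is NOT prime.

No, 1220 is not prime


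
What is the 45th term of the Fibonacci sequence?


Sequence: 1, 1, 2, 3, 5, 8, 13, 21, 34, 55, 89, 144, 233, 377, 610, 987, 1597, 2584, 4181, 6765, 10946, 17711, 28657, 46368, 75025, 121393, 196418, 317811, 514229, 832040, 1346269, 2178309, 3524578, 5702887, 9227465, 14930352, 24157817, 39088169, 63245986, 102334155, 165580141, 267914296, 433494437, 701408733, 1134903170
F(45) = 1134903170


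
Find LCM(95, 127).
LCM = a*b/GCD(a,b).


GCD(95, 127) = 1
LCM = 95*127/1 = 12065/1 = 12065

LCM = 12065


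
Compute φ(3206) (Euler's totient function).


3206 = 2 × 7 × 229
Prime factors: 2, 7, 229
φ(3206) = 3206 × (1-1/2) × (1-1/7) × (1-1/229)
= 3206 × 1/2 × 6/7 × 228/229 = 1368

φ(3206) = 1368


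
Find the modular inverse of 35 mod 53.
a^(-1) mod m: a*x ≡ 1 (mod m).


Use the extended Euclidean algorithm on (53, 35); each row r = 53*s + 35*t:
r=53, s=1, t=0
r=35, s=0, t=1
q=1: r=18, s=1, t=-1   [53*(1) + 35*(-1) = 18]
q=1: r=17, s=-1, t=2   [53*(-1) + 35*(2) = 17]
q=1: r=1, s=2, t=-3   [53*(2) + 35*(-3) = 1]
q=17: r=0, s=-35, t=53   [53*(-35) + 35*(53) = 0]
GCD = 1 with t = -3, so 35*(-3) ≡ 1 (mod 53)
Inverse = -3 mod 53 = 50
Check: 35 * 50 = 1750 ≡ 1 (mod 53)

35^(-1) ≡ 50 (mod 53)


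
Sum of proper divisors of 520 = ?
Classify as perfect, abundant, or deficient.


Proper divisors: 1, 2, 4, 5, 8, 10, 13, 20, 26, 40, 52, 65, 104, 130, 260
Sum = 1 + 2 + 4 + 5 + 8 + 10 + 13 + 20 + 26 + 40 + 52 + 65 + 104 + 130 + 260 = 740
740 > 520 → abundant

s(520) = 740 (abundant)


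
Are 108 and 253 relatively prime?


Euclidean algorithm:
253 = 2 * 108 + 37
108 = 2 * 37 + 34
37 = 1 * 34 + 3
34 = 11 * 3 + 1
3 = 3 * 1 + 0
GCD(108, 253) = 1

Yes, coprime (GCD = 1)


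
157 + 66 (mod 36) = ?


157 + 66 = 223
223 mod 36 = 7


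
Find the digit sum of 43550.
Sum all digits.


4 + 3 + 5 + 5 + 0 = 17


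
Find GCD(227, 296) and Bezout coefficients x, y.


Tabular extended Euclidean (each row: r = 227*s + 296*t):
r=227, s=1, t=0
r=296, s=0, t=1
q=0: r=227, s=1, t=0   [227*(1) + 296*(0) = 227]
q=1: r=69, s=-1, t=1   [227*(-1) + 296*(1) = 69]
q=3: r=20, s=4, t=-3   [227*(4) + 296*(-3) = 20]
q=3: r=9, s=-13, t=10   [227*(-13) + 296*(10) = 9]
q=2: r=2, s=30, t=-23   [227*(30) + 296*(-23) = 2]
q=4: r=1, s=-133, t=102   [227*(-133) + 296*(102) = 1]
q=2: r=0, s=296, t=-227   [227*(296) + 296*(-227) = 0]
GCD = 1; from the row with r=1: x=-133, y=102
Check: 227*(-133) + 296*(102) = -30191 + 30192 = 1

GCD = 1, x = -133, y = 102


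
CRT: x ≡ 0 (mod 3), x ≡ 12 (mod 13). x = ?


M = 3*13 = 39
M1 = M/3 = 13, M2 = M/13 = 3
M1^(-1) mod 3 = 1, M2^(-1) mod 13 = 9
x = 0*13*1 + 12*3*9 = 324
324 mod 39 = 12
Check: 12 mod 3 = 0 ✓, 12 mod 13 = 12 ✓

x ≡ 12 (mod 39)


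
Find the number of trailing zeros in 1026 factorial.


floor(1026/5) = 205
floor(1026/25) = 41
floor(1026/125) = 8
floor(1026/625) = 1
Total = 255

255 trailing zeros


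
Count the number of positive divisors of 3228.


3228 = 2^2 × 3^1 × 269^1
d(3228) = (2+1) × (1+1) × (1+1) = 12

12 divisors


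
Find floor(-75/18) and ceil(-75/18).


-75/18 = -4.1667
floor = -5
ceil = -4

floor = -5, ceil = -4


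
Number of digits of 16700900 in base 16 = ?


16700900 in base 16 = FED5E4
Number of digits = 6

6 digits (base 16)


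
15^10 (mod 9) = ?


15^1 mod 9 = 6
15^2 mod 9 = 0
15^3 mod 9 = 0
15^4 mod 9 = 0
15^5 mod 9 = 0
15^6 mod 9 = 0
15^7 mod 9 = 0
15^8 mod 9 = 0
15^9 mod 9 = 0
15^10 mod 9 = 0


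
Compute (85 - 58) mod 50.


85 - 58 = 27
27 mod 50 = 27


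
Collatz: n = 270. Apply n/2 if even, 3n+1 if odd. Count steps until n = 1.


270 → 135 → 406 → 203 → 610 → 305 → 916 → 458 → 229 → 688 → 344 → 172 → 86 → 43 → 130 → 65 → 196 → 98 → 49 → 148 → 74 → 37 → 112 → 56 → 28 → 14 → 7 → 22 → 11 → 34 → 17 → 52 → 26 → 13 → 40 → 20 → 10 → 5 → 16 → 8 → 4 → 2 → 1
Total steps = 42

42 steps


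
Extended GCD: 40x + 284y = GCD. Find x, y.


Tabular extended Euclidean (each row: r = 40*s + 284*t):
r=40, s=1, t=0
r=284, s=0, t=1
q=0: r=40, s=1, t=0   [40*(1) + 284*(0) = 40]
q=7: r=4, s=-7, t=1   [40*(-7) + 284*(1) = 4]
q=10: r=0, s=71, t=-10   [40*(71) + 284*(-10) = 0]
GCD = 4; from the row with r=4: x=-7, y=1
Check: 40*(-7) + 284*(1) = -280 + 284 = 4

GCD = 4, x = -7, y = 1


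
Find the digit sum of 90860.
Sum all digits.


9 + 0 + 8 + 6 + 0 = 23


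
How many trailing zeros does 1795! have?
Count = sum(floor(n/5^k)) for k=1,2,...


floor(1795/5) = 359
floor(1795/25) = 71
floor(1795/125) = 14
floor(1795/625) = 2
Total = 446

446 trailing zeros


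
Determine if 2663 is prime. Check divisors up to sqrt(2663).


Check divisors up to sqrt(2663) = 51.6043
No divisors found.
2663 is prime.

Yes, 2663 is prime


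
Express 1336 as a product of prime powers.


1336 / 2 = 668
668 / 2 = 334
334 / 2 = 167
167 / 167 = 1
1336 = 2^3 × 167


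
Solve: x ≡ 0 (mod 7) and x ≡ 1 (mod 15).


M = 7*15 = 105
M1 = M/7 = 15, M2 = M/15 = 7
M1^(-1) mod 7 = 1, M2^(-1) mod 15 = 13
x = 0*15*1 + 1*7*13 = 91
91 mod 105 = 91
Check: 91 mod 7 = 0 ✓, 91 mod 15 = 1 ✓

x ≡ 91 (mod 105)


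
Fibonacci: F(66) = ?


Sequence: 1, 1, 2, 3, 5, 8, 13, 21, 34, 55, 89, 144, 233, 377, 610, 987, 1597, 2584, 4181, 6765, 10946, 17711, 28657, 46368, 75025, 121393, 196418, 317811, 514229, 832040, 1346269, 2178309, 3524578, 5702887, 9227465, 14930352, 24157817, 39088169, 63245986, 102334155, 165580141, 267914296, 433494437, 701408733, 1134903170, 1836311903, 2971215073, 4807526976, 7778742049, 12586269025, 20365011074, 32951280099, 53316291173, 86267571272, 139583862445, 225851433717, 365435296162, 591286729879, 956722026041, 1548008755920, 2504730781961, 4052739537881, 6557470319842, 10610209857723, 17167680177565, 27777890035288
F(66) = 27777890035288


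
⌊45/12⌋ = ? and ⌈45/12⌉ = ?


45/12 = 3.7500
floor = 3
ceil = 4

floor = 3, ceil = 4


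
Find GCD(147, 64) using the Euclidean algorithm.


147 = 2 * 64 + 19
64 = 3 * 19 + 7
19 = 2 * 7 + 5
7 = 1 * 5 + 2
5 = 2 * 2 + 1
2 = 2 * 1 + 0
GCD = 1


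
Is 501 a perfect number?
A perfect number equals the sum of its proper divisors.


Proper divisors of 501: 1, 3, 167
Sum = 1 + 3 + 167 = 171

No, 501 is not perfect (171 ≠ 501)


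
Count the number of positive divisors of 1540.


1540 = 2^2 × 5^1 × 7^1 × 11^1
d(1540) = (2+1) × (1+1) × (1+1) × (1+1) = 24

24 divisors


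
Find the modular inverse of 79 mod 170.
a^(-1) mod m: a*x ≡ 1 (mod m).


Use the extended Euclidean algorithm on (170, 79); each row r = 170*s + 79*t:
r=170, s=1, t=0
r=79, s=0, t=1
q=2: r=12, s=1, t=-2   [170*(1) + 79*(-2) = 12]
q=6: r=7, s=-6, t=13   [170*(-6) + 79*(13) = 7]
q=1: r=5, s=7, t=-15   [170*(7) + 79*(-15) = 5]
q=1: r=2, s=-13, t=28   [170*(-13) + 79*(28) = 2]
q=2: r=1, s=33, t=-71   [170*(33) + 79*(-71) = 1]
q=2: r=0, s=-79, t=170   [170*(-79) + 79*(170) = 0]
GCD = 1 with t = -71, so 79*(-71) ≡ 1 (mod 170)
Inverse = -71 mod 170 = 99
Check: 79 * 99 = 7821 ≡ 1 (mod 170)

79^(-1) ≡ 99 (mod 170)


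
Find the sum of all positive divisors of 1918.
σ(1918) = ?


Divisors of 1918: 1, 2, 7, 14, 137, 274, 959, 1918
Sum = 1 + 2 + 7 + 14 + 137 + 274 + 959 + 1918 = 3312

σ(1918) = 3312


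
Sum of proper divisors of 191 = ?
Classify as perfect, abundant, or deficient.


Proper divisors: 1
Sum = 1 = 1
1 < 191 → deficient

s(191) = 1 (deficient)


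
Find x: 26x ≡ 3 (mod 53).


GCD(26, 53) = 1, unique solution
a^(-1) mod 53 = 51
x = 51 * 3 mod 53 = 47

x ≡ 47 (mod 53)


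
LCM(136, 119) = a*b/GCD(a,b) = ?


GCD(136, 119) = 17
LCM = 136*119/17 = 16184/17 = 952

LCM = 952


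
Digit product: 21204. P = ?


2 × 1 × 2 × 0 × 4 = 0


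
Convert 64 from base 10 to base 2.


64 (base 10) = 64 (decimal)
64 (decimal) = 1000000 (base 2)


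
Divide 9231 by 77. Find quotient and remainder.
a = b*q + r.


9231 = 77 * 119 + 68
Check: 9163 + 68 = 9231

q = 119, r = 68


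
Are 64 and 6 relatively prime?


Euclidean algorithm:
64 = 10 * 6 + 4
6 = 1 * 4 + 2
4 = 2 * 2 + 0
GCD(64, 6) = 2

No, not coprime (GCD = 2)


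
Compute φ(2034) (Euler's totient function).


2034 = 2 × 3^2 × 113
Prime factors: 2, 3, 113
φ(2034) = 2034 × (1-1/2) × (1-1/3) × (1-1/113)
= 2034 × 1/2 × 2/3 × 112/113 = 672

φ(2034) = 672


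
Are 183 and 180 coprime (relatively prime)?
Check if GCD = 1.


Euclidean algorithm:
183 = 1 * 180 + 3
180 = 60 * 3 + 0
GCD(183, 180) = 3

No, not coprime (GCD = 3)


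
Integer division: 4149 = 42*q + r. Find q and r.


4149 = 42 * 98 + 33
Check: 4116 + 33 = 4149

q = 98, r = 33


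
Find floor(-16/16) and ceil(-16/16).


-16/16 = -1.0000
floor = -1
ceil = -1

floor = -1, ceil = -1


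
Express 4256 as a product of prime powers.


4256 / 2 = 2128
2128 / 2 = 1064
1064 / 2 = 532
532 / 2 = 266
266 / 2 = 133
133 / 7 = 19
19 / 19 = 1
4256 = 2^5 × 7 × 19


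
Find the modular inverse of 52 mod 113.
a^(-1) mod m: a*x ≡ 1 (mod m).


Use the extended Euclidean algorithm on (113, 52); each row r = 113*s + 52*t:
r=113, s=1, t=0
r=52, s=0, t=1
q=2: r=9, s=1, t=-2   [113*(1) + 52*(-2) = 9]
q=5: r=7, s=-5, t=11   [113*(-5) + 52*(11) = 7]
q=1: r=2, s=6, t=-13   [113*(6) + 52*(-13) = 2]
q=3: r=1, s=-23, t=50   [113*(-23) + 52*(50) = 1]
q=2: r=0, s=52, t=-113   [113*(52) + 52*(-113) = 0]
GCD = 1 with t = 50, so 52*(50) ≡ 1 (mod 113)
Inverse = 50 mod 113 = 50
Check: 52 * 50 = 2600 ≡ 1 (mod 113)

52^(-1) ≡ 50 (mod 113)


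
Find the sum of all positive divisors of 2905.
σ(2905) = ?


Divisors of 2905: 1, 5, 7, 35, 83, 415, 581, 2905
Sum = 1 + 5 + 7 + 35 + 83 + 415 + 581 + 2905 = 4032

σ(2905) = 4032


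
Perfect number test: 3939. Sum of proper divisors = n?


Proper divisors of 3939: 1, 3, 13, 39, 101, 303, 1313
Sum = 1 + 3 + 13 + 39 + 101 + 303 + 1313 = 1773

No, 3939 is not perfect (1773 ≠ 3939)


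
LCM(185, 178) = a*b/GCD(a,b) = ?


GCD(185, 178) = 1
LCM = 185*178/1 = 32930/1 = 32930

LCM = 32930


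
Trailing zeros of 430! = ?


floor(430/5) = 86
floor(430/25) = 17
floor(430/125) = 3
Total = 106

106 trailing zeros


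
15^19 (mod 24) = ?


15^1 mod 24 = 15
15^2 mod 24 = 9
15^3 mod 24 = 15
15^4 mod 24 = 9
15^5 mod 24 = 15
15^6 mod 24 = 9
15^7 mod 24 = 15
15^8 mod 24 = 9
15^9 mod 24 = 15
15^10 mod 24 = 9
15^11 mod 24 = 15
15^12 mod 24 = 9
15^13 mod 24 = 15
15^14 mod 24 = 9
15^15 mod 24 = 15
15^16 mod 24 = 9
15^17 mod 24 = 15
15^18 mod 24 = 9
15^19 mod 24 = 15


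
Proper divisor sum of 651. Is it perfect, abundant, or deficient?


Proper divisors: 1, 3, 7, 21, 31, 93, 217
Sum = 1 + 3 + 7 + 21 + 31 + 93 + 217 = 373
373 < 651 → deficient

s(651) = 373 (deficient)


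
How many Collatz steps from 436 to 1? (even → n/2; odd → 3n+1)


436 → 218 → 109 → 328 → 164 → 82 → 41 → 124 → 62 → 31 → 94 → 47 → 142 → 71 → 214 → 107 → 322 → 161 → 484 → 242 → 121 → 364 → 182 → 91 → 274 → 137 → 412 → 206 → 103 → 310 → 155 → 466 → 233 → 700 → 350 → 175 → 526 → 263 → 790 → 395 → 1186 → 593 → 1780 → 890 → 445 → 1336 → 668 → 334 → 167 → 502 → 251 → 754 → 377 → 1132 → 566 → 283 → 850 → 425 → 1276 → 638 → 319 → 958 → 479 → 1438 → 719 → 2158 → 1079 → 3238 → 1619 → 4858 → 2429 → 7288 → 3644 → 1822 → 911 → 2734 → 1367 → 4102 → 2051 → 6154 → 3077 → 9232 → 4616 → 2308 → 1154 → 577 → 1732 → 866 → 433 → 1300 → 650 → 325 → 976 → 488 → 244 → 122 → 61 → 184 → 92 → 46 → 23 → 70 → 35 → 106 → 53 → 160 → 80 → 40 → 20 → 10 → 5 → 16 → 8 → 4 → 2 → 1
Total steps = 115

115 steps


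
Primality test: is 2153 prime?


Check divisors up to sqrt(2153) = 46.4004
No divisors found.
2153 is prime.

Yes, 2153 is prime


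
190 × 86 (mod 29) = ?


190 × 86 = 16340
16340 mod 29 = 13


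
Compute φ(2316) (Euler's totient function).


2316 = 2^2 × 3 × 193
Prime factors: 2, 3, 193
φ(2316) = 2316 × (1-1/2) × (1-1/3) × (1-1/193)
= 2316 × 1/2 × 2/3 × 192/193 = 768

φ(2316) = 768


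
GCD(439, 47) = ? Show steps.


439 = 9 * 47 + 16
47 = 2 * 16 + 15
16 = 1 * 15 + 1
15 = 15 * 1 + 0
GCD = 1


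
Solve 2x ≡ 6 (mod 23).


GCD(2, 23) = 1, unique solution
a^(-1) mod 23 = 12
x = 12 * 6 mod 23 = 3

x ≡ 3 (mod 23)


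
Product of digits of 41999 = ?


4 × 1 × 9 × 9 × 9 = 2916


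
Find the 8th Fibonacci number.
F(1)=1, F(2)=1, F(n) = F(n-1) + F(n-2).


Sequence: 1, 1, 2, 3, 5, 8, 13, 21
F(8) = 21


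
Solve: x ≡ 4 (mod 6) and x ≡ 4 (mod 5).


M = 6*5 = 30
M1 = M/6 = 5, M2 = M/5 = 6
M1^(-1) mod 6 = 5, M2^(-1) mod 5 = 1
x = 4*5*5 + 4*6*1 = 124
124 mod 30 = 4
Check: 4 mod 6 = 4 ✓, 4 mod 5 = 4 ✓

x ≡ 4 (mod 30)


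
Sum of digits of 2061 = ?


2 + 0 + 6 + 1 = 9


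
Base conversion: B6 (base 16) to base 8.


B6 (base 16) = 182 (decimal)
182 (decimal) = 266 (base 8)


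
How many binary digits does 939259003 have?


939259003 in base 2 = 110111111110111111010001111011
Number of digits = 30

30 digits (base 2)


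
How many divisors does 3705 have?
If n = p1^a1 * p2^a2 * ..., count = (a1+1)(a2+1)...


3705 = 3^1 × 5^1 × 13^1 × 19^1
d(3705) = (1+1) × (1+1) × (1+1) × (1+1) = 16

16 divisors


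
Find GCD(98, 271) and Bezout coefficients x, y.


Tabular extended Euclidean (each row: r = 98*s + 271*t):
r=98, s=1, t=0
r=271, s=0, t=1
q=0: r=98, s=1, t=0   [98*(1) + 271*(0) = 98]
q=2: r=75, s=-2, t=1   [98*(-2) + 271*(1) = 75]
q=1: r=23, s=3, t=-1   [98*(3) + 271*(-1) = 23]
q=3: r=6, s=-11, t=4   [98*(-11) + 271*(4) = 6]
q=3: r=5, s=36, t=-13   [98*(36) + 271*(-13) = 5]
q=1: r=1, s=-47, t=17   [98*(-47) + 271*(17) = 1]
q=5: r=0, s=271, t=-98   [98*(271) + 271*(-98) = 0]
GCD = 1; from the row with r=1: x=-47, y=17
Check: 98*(-47) + 271*(17) = -4606 + 4607 = 1

GCD = 1, x = -47, y = 17


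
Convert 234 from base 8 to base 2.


234 (base 8) = 156 (decimal)
156 (decimal) = 10011100 (base 2)


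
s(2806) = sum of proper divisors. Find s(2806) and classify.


Proper divisors: 1, 2, 23, 46, 61, 122, 1403
Sum = 1 + 2 + 23 + 46 + 61 + 122 + 1403 = 1658
1658 < 2806 → deficient

s(2806) = 1658 (deficient)


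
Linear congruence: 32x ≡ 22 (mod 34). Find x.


GCD(32, 34) = 2 divides 22
Divide: 16x ≡ 11 (mod 17)
x ≡ 6 (mod 17)


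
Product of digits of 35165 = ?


3 × 5 × 1 × 6 × 5 = 450


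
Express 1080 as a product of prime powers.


1080 / 2 = 540
540 / 2 = 270
270 / 2 = 135
135 / 3 = 45
45 / 3 = 15
15 / 3 = 5
5 / 5 = 1
1080 = 2^3 × 3^3 × 5


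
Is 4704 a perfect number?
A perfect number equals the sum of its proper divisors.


Proper divisors of 4704: 1, 2, 3, 4, 6, 7, 8, 12, 14, 16, 21, 24, 28, 32, 42, 48, 49, 56, 84, 96, 98, 112, 147, 168, 196, 224, 294, 336, 392, 588, 672, 784, 1176, 1568, 2352
Sum = 1 + 2 + 3 + 4 + 6 + 7 + 8 + 12 + 14 + 16 + 21 + 24 + 28 + 32 + 42 + 48 + 49 + 56 + 84 + 96 + 98 + 112 + 147 + 168 + 196 + 224 + 294 + 336 + 392 + 588 + 672 + 784 + 1176 + 1568 + 2352 = 9660

No, 4704 is not perfect (9660 ≠ 4704)


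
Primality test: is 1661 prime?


1661 / 11 = 151 (exact division)
1661 is NOT prime.

No, 1661 is not prime


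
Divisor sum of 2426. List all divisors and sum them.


Divisors of 2426: 1, 2, 1213, 2426
Sum = 1 + 2 + 1213 + 2426 = 3642

σ(2426) = 3642


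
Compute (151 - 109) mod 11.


151 - 109 = 42
42 mod 11 = 9


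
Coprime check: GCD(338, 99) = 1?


Euclidean algorithm:
338 = 3 * 99 + 41
99 = 2 * 41 + 17
41 = 2 * 17 + 7
17 = 2 * 7 + 3
7 = 2 * 3 + 1
3 = 3 * 1 + 0
GCD(338, 99) = 1

Yes, coprime (GCD = 1)


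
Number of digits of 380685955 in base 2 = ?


380685955 in base 2 = 10110101100001100111010000011
Number of digits = 29

29 digits (base 2)


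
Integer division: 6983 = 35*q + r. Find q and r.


6983 = 35 * 199 + 18
Check: 6965 + 18 = 6983

q = 199, r = 18


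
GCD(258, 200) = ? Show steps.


258 = 1 * 200 + 58
200 = 3 * 58 + 26
58 = 2 * 26 + 6
26 = 4 * 6 + 2
6 = 3 * 2 + 0
GCD = 2


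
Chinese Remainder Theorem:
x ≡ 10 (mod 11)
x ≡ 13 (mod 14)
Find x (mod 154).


M = 11*14 = 154
M1 = M/11 = 14, M2 = M/14 = 11
M1^(-1) mod 11 = 4, M2^(-1) mod 14 = 9
x = 10*14*4 + 13*11*9 = 1847
1847 mod 154 = 153
Check: 153 mod 11 = 10 ✓, 153 mod 14 = 13 ✓

x ≡ 153 (mod 154)


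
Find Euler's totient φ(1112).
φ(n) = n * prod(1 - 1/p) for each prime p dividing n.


1112 = 2^3 × 139
Prime factors: 2, 139
φ(1112) = 1112 × (1-1/2) × (1-1/139)
= 1112 × 1/2 × 138/139 = 552

φ(1112) = 552


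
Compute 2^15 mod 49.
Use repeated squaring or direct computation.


2^1 mod 49 = 2
2^2 mod 49 = 4
2^3 mod 49 = 8
2^4 mod 49 = 16
2^5 mod 49 = 32
2^6 mod 49 = 15
2^7 mod 49 = 30
2^8 mod 49 = 11
2^9 mod 49 = 22
2^10 mod 49 = 44
2^11 mod 49 = 39
2^12 mod 49 = 29
2^13 mod 49 = 9
2^14 mod 49 = 18
2^15 mod 49 = 36
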